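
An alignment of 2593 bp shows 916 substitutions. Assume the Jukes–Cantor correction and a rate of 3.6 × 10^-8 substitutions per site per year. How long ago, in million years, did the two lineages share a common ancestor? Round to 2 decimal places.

6.63

p = 916/2593 ≈ 0.353259.
d = −(3/4) ln(1 − 4p/3) = −0.75 ln(1 − 0.471012) = −0.75 ln(0.528988)
  = −0.75 × (-0.636790) = 0.477593 substitutions/site.
Under a molecular clock d = 2μt, so t = d/(2μ) = 0.477593 / (2 × 3.6 × 10^-8) = 6.63 million years.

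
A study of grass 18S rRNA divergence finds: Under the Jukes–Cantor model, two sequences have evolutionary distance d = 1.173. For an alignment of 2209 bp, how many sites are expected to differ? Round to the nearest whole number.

Invert JC69: p = (3/4)(1 − e^(−4d/3)) = 0.75 × (1 − e^(-1.564)) = 0.75 × (1 − 0.209297) = 0.593027.
Expected differing sites = pL ≈ 0.593027 × 2209 = 1309.996643 ≈ 1310.

1310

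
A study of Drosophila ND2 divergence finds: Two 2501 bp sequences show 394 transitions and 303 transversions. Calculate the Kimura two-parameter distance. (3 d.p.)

P = 394/2501 ≈ 0.157537 and Q = 303/2501 ≈ 0.121152.
Under the Kimura two-parameter model, d = −½ ln(1 − 2P − Q) − ¼ ln(1 − 2Q).
1 − 2P − Q = 0.563774, giving −½ ln(0.563774) = 0.286551.
1 − 2Q = 0.757696, giving −¼ ln(0.757696) = 0.069368.
d = 0.286551 + 0.069368 = 0.355919.

0.356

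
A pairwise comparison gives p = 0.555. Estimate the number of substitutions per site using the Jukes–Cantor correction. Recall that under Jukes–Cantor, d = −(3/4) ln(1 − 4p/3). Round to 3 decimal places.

1.010

d = −(3/4) ln(1 − 4p/3) = −0.75 ln(1 − 0.74) = −0.75 ln(0.26)
  = −0.75 × (-1.347074) = 1.010306 substitutions/site.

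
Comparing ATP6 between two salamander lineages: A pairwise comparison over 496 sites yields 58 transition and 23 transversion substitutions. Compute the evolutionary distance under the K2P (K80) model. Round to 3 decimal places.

P = 58/496 ≈ 0.116935 and Q = 23/496 ≈ 0.046371.
Under the Kimura two-parameter model, d = −½ ln(1 − 2P − Q) − ¼ ln(1 − 2Q).
1 − 2P − Q = 0.719759, giving −½ ln(0.719759) = 0.164419.
1 − 2Q = 0.907258, giving −¼ ln(0.907258) = 0.024332.
d = 0.164419 + 0.024332 = 0.188751.

0.189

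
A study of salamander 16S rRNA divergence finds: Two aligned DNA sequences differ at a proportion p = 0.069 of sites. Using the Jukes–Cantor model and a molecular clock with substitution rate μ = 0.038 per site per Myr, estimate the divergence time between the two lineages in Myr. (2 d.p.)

d = −(3/4) ln(1 − 4p/3) = −0.75 ln(1 − 0.092) = −0.75 ln(0.908)
  = −0.75 × (-0.096511) = 0.072383 substitutions/site.
Under a molecular clock d = 2μt, so t = d/(2μ) = 0.072383 / (2 × 0.038) = 0.95 Myr.

0.95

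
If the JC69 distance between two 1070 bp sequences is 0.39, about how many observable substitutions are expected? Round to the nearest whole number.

325

Invert JC69: p = (3/4)(1 − e^(−4d/3)) = 0.75 × (1 − e^(-0.52)) = 0.75 × (1 − 0.594521) = 0.304109.
Expected differing sites = pL ≈ 0.304109 × 1070 = 325.39663 ≈ 325.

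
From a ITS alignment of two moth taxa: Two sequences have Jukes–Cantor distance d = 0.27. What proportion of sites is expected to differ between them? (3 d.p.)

p = (3/4)(1 − e^(−4d/3)) = 0.75 × (1 − e^(-0.36)) = 0.75 × (1 − 0.697676) = 0.226743.

0.227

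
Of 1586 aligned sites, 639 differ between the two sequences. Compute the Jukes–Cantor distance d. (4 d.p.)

0.5778

p = 639/1586 ≈ 0.4029.
d = −(3/4) ln(1 − 4p/3) = −0.75 ln(1 − 0.5372) = −0.75 ln(0.4628)
  = −0.75 × (-0.770460) = 0.577845 substitutions/site.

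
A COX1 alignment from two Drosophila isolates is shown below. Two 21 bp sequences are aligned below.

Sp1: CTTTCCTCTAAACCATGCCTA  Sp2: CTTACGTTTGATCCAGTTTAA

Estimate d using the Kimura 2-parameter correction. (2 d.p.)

0.76

Of 21 sites, 4 differences are transitions and 6 are transversions, so P = 4/21 ≈ 0.190476 and Q = 6/21 ≈ 0.285714.
Under the Kimura two-parameter model, d = −½ ln(1 − 2P − Q) − ¼ ln(1 − 2Q).
1 − 2P − Q = 0.333334, giving −½ ln(0.333334) = 0.549305.
1 − 2Q = 0.428572, giving −¼ ln(0.428572) = 0.211824.
d = 0.549305 + 0.211824 = 0.761129.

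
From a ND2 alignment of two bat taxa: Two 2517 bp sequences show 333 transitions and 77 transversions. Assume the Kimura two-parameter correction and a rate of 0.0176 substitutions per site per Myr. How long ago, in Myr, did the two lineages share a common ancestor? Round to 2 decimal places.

P = 333/2517 ≈ 0.1323 and Q = 77/2517 ≈ 0.030592.
Under the Kimura two-parameter model, d = −½ ln(1 − 2P − Q) − ¼ ln(1 − 2Q).
1 − 2P − Q = 0.704808, giving −½ ln(0.704808) = 0.174915.
1 − 2Q = 0.938816, giving −¼ ln(0.938816) = 0.015784.
d = 0.174915 + 0.015784 = 0.190699.
Under a molecular clock d = 2μt, so t = d/(2μ) = 0.190699 / (2 × 0.0176) = 5.42 Myr.

5.42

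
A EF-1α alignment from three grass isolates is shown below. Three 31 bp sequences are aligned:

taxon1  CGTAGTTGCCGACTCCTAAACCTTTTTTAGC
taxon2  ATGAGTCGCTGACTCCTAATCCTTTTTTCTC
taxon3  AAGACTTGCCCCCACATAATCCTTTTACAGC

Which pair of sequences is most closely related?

taxon1 and taxon2

taxon1–taxon2: 8/31 differ, p = 0.258, d = 0.316.
taxon1–taxon3: 11/31 differ, p = 0.355, d = 0.481.
taxon2–taxon3: 12/31 differ, p = 0.387, d = 0.544.
The smallest distance is between taxon1 and taxon2.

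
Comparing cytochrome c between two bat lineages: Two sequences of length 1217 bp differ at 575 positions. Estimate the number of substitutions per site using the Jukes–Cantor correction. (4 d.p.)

0.7456

p = 575/1217 ≈ 0.472473.
d = −(3/4) ln(1 − 4p/3) = −0.75 ln(1 − 0.629964) = −0.75 ln(0.370036)
  = −0.75 × (-0.994155) = 0.745616 substitutions/site.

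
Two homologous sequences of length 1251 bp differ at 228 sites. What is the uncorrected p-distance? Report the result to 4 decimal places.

0.1823

p = 228/1251 = 0.182254… ≈ 0.1823 (to 4 d.p.).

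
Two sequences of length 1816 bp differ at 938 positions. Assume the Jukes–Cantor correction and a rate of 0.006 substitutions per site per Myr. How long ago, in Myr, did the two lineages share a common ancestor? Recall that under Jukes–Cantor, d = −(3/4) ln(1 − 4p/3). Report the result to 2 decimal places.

72.94

p = 938/1816 ≈ 0.51652.
d = −(3/4) ln(1 − 4p/3) = −0.75 ln(1 − 0.688693) = −0.75 ln(0.311307)
  = −0.75 × (-1.166976) = 0.875232 substitutions/site.
Under a molecular clock d = 2μt, so t = d/(2μ) = 0.875232 / (2 × 0.006) = 72.94 Myr.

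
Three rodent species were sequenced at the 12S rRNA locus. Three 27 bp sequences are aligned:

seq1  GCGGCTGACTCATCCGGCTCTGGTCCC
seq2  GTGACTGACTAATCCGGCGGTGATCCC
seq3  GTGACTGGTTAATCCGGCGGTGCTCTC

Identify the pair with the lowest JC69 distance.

seq2 and seq3

seq1–seq2: 6/27 differ, p = 0.222, d = 0.264.
seq1–seq3: 9/27 differ, p = 0.333, d = 0.441.
seq2–seq3: 4/27 differ, p = 0.148, d = 0.165.
The smallest distance is between seq2 and seq3.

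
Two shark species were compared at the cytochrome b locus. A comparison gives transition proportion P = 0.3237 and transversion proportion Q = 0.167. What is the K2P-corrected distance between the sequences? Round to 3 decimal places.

0.944

Under the Kimura two-parameter model, d = −½ ln(1 − 2P − Q) − ¼ ln(1 − 2Q).
1 − 2P − Q = 0.1856, giving −½ ln(0.1856) = 0.842081.
1 − 2Q = 0.666, giving −¼ ln(0.666) = 0.101616.
d = 0.842081 + 0.101616 = 0.943697.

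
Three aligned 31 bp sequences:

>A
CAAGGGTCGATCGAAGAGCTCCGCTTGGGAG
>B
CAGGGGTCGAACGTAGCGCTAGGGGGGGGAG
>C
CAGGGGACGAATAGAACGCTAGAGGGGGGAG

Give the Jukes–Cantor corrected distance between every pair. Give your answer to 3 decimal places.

A–B: 9/31 sites differ → p ≈ 0.290323, d = −0.75 ln(1 − 0.387097) = 0.367161 ≈ 0.367.
A–C: 14/31 sites differ → p ≈ 0.451613, d = −0.75 ln(1 − 0.602151) = 0.691262 ≈ 0.691.
B–C: 6/31 sites differ → p ≈ 0.193548, d = −0.75 ln(1 − 0.258064) = 0.223869 ≈ 0.224.

d(A,B) = 0.367, d(A,C) = 0.691, d(B,C) = 0.224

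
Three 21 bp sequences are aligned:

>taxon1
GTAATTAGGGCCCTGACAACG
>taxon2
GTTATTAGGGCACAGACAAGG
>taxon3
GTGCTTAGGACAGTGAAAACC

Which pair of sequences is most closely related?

taxon1 and taxon2

taxon1–taxon2: 4/21 differ, p = 0.190, d = 0.220.
taxon1–taxon3: 7/21 differ, p = 0.333, d = 0.441.
taxon2–taxon3: 8/21 differ, p = 0.381, d = 0.532.
The smallest distance is between taxon1 and taxon2.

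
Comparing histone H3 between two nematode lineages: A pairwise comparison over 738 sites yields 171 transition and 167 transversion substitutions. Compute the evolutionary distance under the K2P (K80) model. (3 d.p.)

0.736

P = 171/738 ≈ 0.231707 and Q = 167/738 ≈ 0.226287.
Under the Kimura two-parameter model, d = −½ ln(1 − 2P − Q) − ¼ ln(1 − 2Q).
1 − 2P − Q = 0.310299, giving −½ ln(0.310299) = 0.585109.
1 − 2Q = 0.547426, giving −¼ ln(0.547426) = 0.150632.
d = 0.585109 + 0.150632 = 0.735741.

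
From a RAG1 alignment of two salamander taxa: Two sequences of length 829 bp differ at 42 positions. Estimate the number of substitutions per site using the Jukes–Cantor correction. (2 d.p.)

0.05

p = 42/829 ≈ 0.050663.
d = −(3/4) ln(1 − 4p/3) = −0.75 ln(1 − 0.067551) = −0.75 ln(0.932449)
  = −0.75 × (-0.069941) = 0.052456 substitutions/site.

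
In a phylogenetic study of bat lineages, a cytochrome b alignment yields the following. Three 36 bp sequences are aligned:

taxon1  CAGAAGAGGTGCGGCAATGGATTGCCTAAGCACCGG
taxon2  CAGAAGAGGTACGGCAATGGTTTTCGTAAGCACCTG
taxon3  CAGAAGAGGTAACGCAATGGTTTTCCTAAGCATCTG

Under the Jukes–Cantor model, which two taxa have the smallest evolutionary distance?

taxon1–taxon2: 5/36 differ, p = 0.139, d = 0.154.
taxon1–taxon3: 7/36 differ, p = 0.194, d = 0.225.
taxon2–taxon3: 4/36 differ, p = 0.111, d = 0.120.
The smallest distance is between taxon2 and taxon3.

taxon2 and taxon3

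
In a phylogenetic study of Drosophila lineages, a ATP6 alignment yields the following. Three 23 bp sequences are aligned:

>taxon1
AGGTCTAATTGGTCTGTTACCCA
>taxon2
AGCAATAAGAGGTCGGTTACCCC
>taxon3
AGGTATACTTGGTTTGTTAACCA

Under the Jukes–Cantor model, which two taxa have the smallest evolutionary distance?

taxon1 and taxon3

taxon1–taxon2: 7/23 differ, p = 0.304, d = 0.390.
taxon1–taxon3: 4/23 differ, p = 0.174, d = 0.198.
taxon2–taxon3: 9/23 differ, p = 0.391, d = 0.553.
The smallest distance is between taxon1 and taxon3.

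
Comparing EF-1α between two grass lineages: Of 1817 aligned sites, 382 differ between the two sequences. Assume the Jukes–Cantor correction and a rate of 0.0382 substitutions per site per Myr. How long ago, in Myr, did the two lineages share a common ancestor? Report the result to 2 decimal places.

3.23

p = 382/1817 ≈ 0.210237.
d = −(3/4) ln(1 − 4p/3) = −0.75 ln(1 − 0.280316) = −0.75 ln(0.719684)
  = −0.75 × (-0.328943) = 0.246707 substitutions/site.
Under a molecular clock d = 2μt, so t = d/(2μ) = 0.246707 / (2 × 0.0382) = 3.23 Myr.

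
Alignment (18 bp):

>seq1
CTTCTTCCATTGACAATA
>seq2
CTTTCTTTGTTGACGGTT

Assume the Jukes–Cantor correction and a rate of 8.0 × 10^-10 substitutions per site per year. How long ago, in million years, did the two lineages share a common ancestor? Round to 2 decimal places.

420.91

The sequences differ at 8 of 18 sites (4, 5, 7, 8, 9, 15, 16, 18), so p = 8/18 ≈ 0.444444.
d = −(3/4) ln(1 − 4p/3) = −0.75 ln(1 − 0.592592) = −0.75 ln(0.407408)
  = −0.75 × (-0.897940) = 0.673455 substitutions/site.
Under a molecular clock d = 2μt, so t = d/(2μ) = 0.673455 / (2 × 8.0 × 10^-10) = 420.91 million years.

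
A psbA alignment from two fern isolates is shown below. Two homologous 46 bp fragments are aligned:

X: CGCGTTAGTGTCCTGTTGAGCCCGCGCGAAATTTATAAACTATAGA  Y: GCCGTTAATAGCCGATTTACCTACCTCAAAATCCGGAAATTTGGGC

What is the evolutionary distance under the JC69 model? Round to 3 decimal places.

0.824

The sequences differ at 23 of 46 sites, so p = 23/46 = 0.5.
d = −(3/4) ln(1 − 4p/3) = −0.75 ln(1 − 0.666667) = −0.75 ln(0.333333)
  = −0.75 × (-1.098613) = 0.823960 substitutions/site.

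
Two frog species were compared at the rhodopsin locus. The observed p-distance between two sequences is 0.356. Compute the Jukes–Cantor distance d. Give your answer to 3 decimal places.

0.483

d = −(3/4) ln(1 − 4p/3) = −0.75 ln(1 − 0.474667) = −0.75 ln(0.525333)
  = −0.75 × (-0.643723) = 0.482792 substitutions/site.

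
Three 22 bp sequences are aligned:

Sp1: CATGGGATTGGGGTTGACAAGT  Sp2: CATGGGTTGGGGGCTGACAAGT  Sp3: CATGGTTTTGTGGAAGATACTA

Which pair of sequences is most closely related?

Sp1 and Sp2

Sp1–Sp2: 3/22 differ, p = 0.136, d = 0.151.
Sp1–Sp3: 9/22 differ, p = 0.409, d = 0.591.
Sp2–Sp3: 9/22 differ, p = 0.409, d = 0.591.
The smallest distance is between Sp1 and Sp2.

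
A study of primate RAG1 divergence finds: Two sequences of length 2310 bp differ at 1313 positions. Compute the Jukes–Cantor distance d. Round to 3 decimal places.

1.064

p = 1313/2310 ≈ 0.568398.
d = −(3/4) ln(1 − 4p/3) = −0.75 ln(1 − 0.757864) = −0.75 ln(0.242136)
  = −0.75 × (-1.418256) = 1.063692 substitutions/site.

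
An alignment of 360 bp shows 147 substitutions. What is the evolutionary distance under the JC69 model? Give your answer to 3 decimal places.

p = 147/360 ≈ 0.408333.
d = −(3/4) ln(1 − 4p/3) = −0.75 ln(1 − 0.544444) = −0.75 ln(0.455556)
  = −0.75 × (-0.786237) = 0.589678 substitutions/site.

0.590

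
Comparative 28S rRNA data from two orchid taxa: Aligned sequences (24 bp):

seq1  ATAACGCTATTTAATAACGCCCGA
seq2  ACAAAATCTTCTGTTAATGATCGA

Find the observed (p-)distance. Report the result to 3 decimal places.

The sequences differ at 12 of 24 positions.
p = 12/24 = 0.500.

0.500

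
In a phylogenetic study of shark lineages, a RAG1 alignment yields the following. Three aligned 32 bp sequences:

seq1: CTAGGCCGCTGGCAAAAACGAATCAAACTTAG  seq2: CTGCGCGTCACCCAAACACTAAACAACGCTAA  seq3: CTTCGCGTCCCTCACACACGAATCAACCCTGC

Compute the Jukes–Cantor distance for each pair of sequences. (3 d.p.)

seq1–seq2: 14/32 sites differ → p = 0.4375, d = −0.75 ln(1 − 0.583333) = 0.656601 ≈ 0.657.
seq1–seq3: 13/32 sites differ → p = 0.40625, d = −0.75 ln(1 − 0.541667) = 0.585119 ≈ 0.585.
seq2–seq3: 9/32 sites differ → p = 0.28125, d = −0.75 ln(1 − 0.375) = 0.352503 ≈ 0.353.

d(seq1,seq2) = 0.657, d(seq1,seq3) = 0.585, d(seq2,seq3) = 0.353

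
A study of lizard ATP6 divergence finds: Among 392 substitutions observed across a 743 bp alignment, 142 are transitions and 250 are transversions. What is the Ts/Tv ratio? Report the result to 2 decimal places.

R = 142/250 = 0.568 ≈ 0.57 (to 2 d.p.).

0.57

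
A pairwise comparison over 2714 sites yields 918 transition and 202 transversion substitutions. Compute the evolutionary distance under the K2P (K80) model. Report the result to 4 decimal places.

0.7353

P = 918/2714 ≈ 0.338246 and Q = 202/2714 ≈ 0.074429.
Under the Kimura two-parameter model, d = −½ ln(1 − 2P − Q) − ¼ ln(1 − 2Q).
1 − 2P − Q = 0.249079, giving −½ ln(0.249079) = 0.694993.
1 − 2Q = 0.851142, giving −¼ ln(0.851142) = 0.040294.
d = 0.694993 + 0.040294 = 0.735287.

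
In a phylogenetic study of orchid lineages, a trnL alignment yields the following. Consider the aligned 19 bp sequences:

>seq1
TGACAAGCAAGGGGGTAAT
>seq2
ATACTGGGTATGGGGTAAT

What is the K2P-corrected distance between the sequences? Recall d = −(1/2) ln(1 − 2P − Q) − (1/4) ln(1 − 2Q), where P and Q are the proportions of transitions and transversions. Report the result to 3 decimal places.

Of 19 sites, 1 differences are transitions and 6 are transversions, so P = 1/19 ≈ 0.052632 and Q = 6/19 ≈ 0.315789.
Under the Kimura two-parameter model, d = −½ ln(1 − 2P − Q) − ¼ ln(1 − 2Q).
1 − 2P − Q = 0.578947, giving −½ ln(0.578947) = 0.273272.
1 − 2Q = 0.368422, giving −¼ ln(0.368422) = 0.249632.
d = 0.273272 + 0.249632 = 0.522904.

0.523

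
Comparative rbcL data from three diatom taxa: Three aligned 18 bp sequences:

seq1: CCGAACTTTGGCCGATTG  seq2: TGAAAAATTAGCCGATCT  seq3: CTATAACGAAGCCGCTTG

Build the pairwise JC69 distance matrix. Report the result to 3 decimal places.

d(seq1,seq2) = 0.673, d(seq1,seq3) = 0.824, d(seq2,seq3) = 0.824

seq1–seq2: 8/18 sites differ → p ≈ 0.444444, d = −0.75 ln(1 − 0.592592) = 0.673455 ≈ 0.673.
seq1–seq3: 9/18 sites differ → p = 0.5, d = −0.75 ln(1 − 0.666667) = 0.823960 ≈ 0.824.
seq2–seq3: 9/18 sites differ → p = 0.5, d = −0.75 ln(1 − 0.666667) = 0.823960 ≈ 0.824.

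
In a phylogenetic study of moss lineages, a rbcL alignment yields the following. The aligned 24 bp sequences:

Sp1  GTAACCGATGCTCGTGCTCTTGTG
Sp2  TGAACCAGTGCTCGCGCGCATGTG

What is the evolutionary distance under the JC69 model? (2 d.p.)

0.37

The sequences differ at 7 of 24 sites (1, 2, 7, 8, 15, 18, 20), so p = 7/24 ≈ 0.291667.
d = −(3/4) ln(1 − 4p/3) = −0.75 ln(1 − 0.388889) = −0.75 ln(0.611111)
  = −0.75 × (-0.492477) = 0.369358 substitutions/site.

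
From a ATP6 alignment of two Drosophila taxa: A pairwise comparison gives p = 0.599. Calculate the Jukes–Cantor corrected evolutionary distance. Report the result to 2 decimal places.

d = −(3/4) ln(1 − 4p/3) = −0.75 ln(1 − 0.798667) = −0.75 ln(0.201333)
  = −0.75 × (-1.602795) = 1.202096 substitutions/site.

1.20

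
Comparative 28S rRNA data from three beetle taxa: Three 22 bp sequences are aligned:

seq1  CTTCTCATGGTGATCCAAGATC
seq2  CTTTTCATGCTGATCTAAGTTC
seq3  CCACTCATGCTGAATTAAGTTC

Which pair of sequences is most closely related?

seq1–seq2: 4/22 differ, p = 0.182, d = 0.208.
seq1–seq3: 7/22 differ, p = 0.318, d = 0.414.
seq2–seq3: 5/22 differ, p = 0.227, d = 0.271.
The smallest distance is between seq1 and seq2.

seq1 and seq2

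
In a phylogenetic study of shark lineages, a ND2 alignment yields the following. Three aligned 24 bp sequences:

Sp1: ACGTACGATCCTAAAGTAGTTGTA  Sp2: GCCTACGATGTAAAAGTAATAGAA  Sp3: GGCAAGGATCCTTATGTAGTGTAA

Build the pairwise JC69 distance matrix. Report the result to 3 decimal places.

d(Sp1,Sp2) = 0.441, d(Sp1,Sp3) = 0.608, d(Sp2,Sp3) = 0.708

Sp1–Sp2: 8/24 sites differ → p ≈ 0.333333, d = −0.75 ln(1 − 0.444444) = 0.440839 ≈ 0.441.
Sp1–Sp3: 10/24 sites differ → p ≈ 0.416667, d = −0.75 ln(1 − 0.555556) = 0.608198 ≈ 0.608.
Sp2–Sp3: 11/24 sites differ → p ≈ 0.458333, d = −0.75 ln(1 − 0.611111) = 0.708346 ≈ 0.708.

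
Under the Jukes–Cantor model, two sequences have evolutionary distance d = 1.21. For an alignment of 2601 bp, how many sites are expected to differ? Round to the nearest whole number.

1562

Invert JC69: p = (3/4)(1 − e^(−4d/3)) = 0.75 × (1 − e^(-1.613333)) = 0.75 × (1 − 0.199222) = 0.600584.
Expected differing sites = pL ≈ 0.600584 × 2601 = 1562.118984 ≈ 1562.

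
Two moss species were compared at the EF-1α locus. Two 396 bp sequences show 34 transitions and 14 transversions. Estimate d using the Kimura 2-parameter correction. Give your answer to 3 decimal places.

0.134

P = 34/396 ≈ 0.085859 and Q = 14/396 ≈ 0.035354.
Under the Kimura two-parameter model, d = −½ ln(1 − 2P − Q) − ¼ ln(1 − 2Q).
1 − 2P − Q = 0.792928, giving −½ ln(0.792928) = 0.116011.
1 − 2Q = 0.929292, giving −¼ ln(0.929292) = 0.018333.
d = 0.116011 + 0.018333 = 0.134344.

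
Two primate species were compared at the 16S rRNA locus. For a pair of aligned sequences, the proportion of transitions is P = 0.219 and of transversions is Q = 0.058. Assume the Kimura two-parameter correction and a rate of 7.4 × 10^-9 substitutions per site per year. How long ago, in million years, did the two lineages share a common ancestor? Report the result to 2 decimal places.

Under the Kimura two-parameter model, d = −½ ln(1 − 2P − Q) − ¼ ln(1 − 2Q).
1 − 2P − Q = 0.504, giving −½ ln(0.504) = 0.342590.
1 − 2Q = 0.884, giving −¼ ln(0.884) = 0.030825.
d = 0.342590 + 0.030825 = 0.373415.
Under a molecular clock d = 2μt, so t = d/(2μ) = 0.373415 / (2 × 7.4 × 10^-9) = 25.23 million years.

25.23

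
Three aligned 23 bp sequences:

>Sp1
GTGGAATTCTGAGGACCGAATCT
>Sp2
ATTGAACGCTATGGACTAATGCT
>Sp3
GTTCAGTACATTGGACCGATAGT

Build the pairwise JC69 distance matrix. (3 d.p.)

Sp1–Sp2: 10/23 sites differ → p ≈ 0.434783, d = −0.75 ln(1 − 0.579711) = 0.650110 ≈ 0.650.
Sp1–Sp3: 10/23 sites differ → p ≈ 0.434783, d = −0.75 ln(1 − 0.579711) = 0.650110 ≈ 0.650.
Sp2–Sp3: 11/23 sites differ → p ≈ 0.478261, d = −0.75 ln(1 − 0.637681) = 0.761423 ≈ 0.761.

d(Sp1,Sp2) = 0.650, d(Sp1,Sp3) = 0.650, d(Sp2,Sp3) = 0.761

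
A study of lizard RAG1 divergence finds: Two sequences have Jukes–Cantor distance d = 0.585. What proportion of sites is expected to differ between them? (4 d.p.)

0.4062

p = (3/4)(1 − e^(−4d/3)) = 0.75 × (1 − e^(-0.78)) = 0.75 × (1 − 0.458406) = 0.406196.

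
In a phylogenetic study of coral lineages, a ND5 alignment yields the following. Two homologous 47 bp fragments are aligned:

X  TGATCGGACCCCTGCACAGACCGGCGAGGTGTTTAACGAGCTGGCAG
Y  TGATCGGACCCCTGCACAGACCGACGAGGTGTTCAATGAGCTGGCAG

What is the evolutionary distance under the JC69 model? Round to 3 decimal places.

0.067

The sequences differ at 3 of 47 sites (24, 34, 37), so p = 3/47 ≈ 0.06383.
d = −(3/4) ln(1 − 4p/3) = −0.75 ln(1 − 0.085107) = −0.75 ln(0.914893)
  = −0.75 × (-0.088948) = 0.066711 substitutions/site.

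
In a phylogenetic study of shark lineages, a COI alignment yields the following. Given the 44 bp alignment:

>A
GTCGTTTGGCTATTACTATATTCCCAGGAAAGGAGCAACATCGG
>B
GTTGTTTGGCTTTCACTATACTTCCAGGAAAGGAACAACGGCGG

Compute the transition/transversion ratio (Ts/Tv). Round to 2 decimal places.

3.00

Transitions are A↔G and C↔T; transversions are all other mismatches.
Transitions: 6. Transversions: 2.
R = 6/2 = 3.00.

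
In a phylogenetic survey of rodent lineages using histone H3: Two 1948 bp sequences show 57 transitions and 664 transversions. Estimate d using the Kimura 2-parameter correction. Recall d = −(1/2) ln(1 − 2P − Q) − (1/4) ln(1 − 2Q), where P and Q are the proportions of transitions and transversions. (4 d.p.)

0.5411

P = 57/1948 ≈ 0.029261 and Q = 664/1948 ≈ 0.340862.
Under the Kimura two-parameter model, d = −½ ln(1 − 2P − Q) − ¼ ln(1 − 2Q).
1 − 2P − Q = 0.600616, giving −½ ln(0.600616) = 0.254900.
1 − 2Q = 0.318276, giving −¼ ln(0.318276) = 0.286209.
d = 0.254900 + 0.286209 = 0.541109.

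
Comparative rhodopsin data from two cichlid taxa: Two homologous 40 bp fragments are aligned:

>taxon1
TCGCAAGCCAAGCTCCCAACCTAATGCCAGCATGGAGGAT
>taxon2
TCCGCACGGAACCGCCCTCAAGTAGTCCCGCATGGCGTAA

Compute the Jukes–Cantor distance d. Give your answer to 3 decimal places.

The sequences differ at 20 of 40 sites, so p = 20/40 = 0.5.
d = −(3/4) ln(1 − 4p/3) = −0.75 ln(1 − 0.666667) = −0.75 ln(0.333333)
  = −0.75 × (-1.098613) = 0.823960 substitutions/site.

0.824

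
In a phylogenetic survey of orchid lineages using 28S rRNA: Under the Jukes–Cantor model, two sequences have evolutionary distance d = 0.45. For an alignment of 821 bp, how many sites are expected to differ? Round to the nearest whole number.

278

Invert JC69: p = (3/4)(1 − e^(−4d/3)) = 0.75 × (1 − e^(-0.6)) = 0.75 × (1 − 0.548812) = 0.338391.
Expected differing sites = pL ≈ 0.338391 × 821 = 277.819011 ≈ 278.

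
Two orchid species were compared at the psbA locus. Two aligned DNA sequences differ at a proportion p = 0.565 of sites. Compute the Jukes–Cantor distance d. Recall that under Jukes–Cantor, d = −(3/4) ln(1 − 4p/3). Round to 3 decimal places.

1.050

d = −(3/4) ln(1 − 4p/3) = −0.75 ln(1 − 0.753333) = −0.75 ln(0.246667)
  = −0.75 × (-1.399716) = 1.049787 substitutions/site.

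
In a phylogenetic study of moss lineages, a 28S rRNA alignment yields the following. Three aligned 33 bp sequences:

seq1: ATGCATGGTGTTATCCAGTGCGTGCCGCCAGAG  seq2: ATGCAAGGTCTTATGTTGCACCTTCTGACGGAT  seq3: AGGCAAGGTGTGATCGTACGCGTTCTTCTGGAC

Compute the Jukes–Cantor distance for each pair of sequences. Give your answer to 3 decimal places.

seq1–seq2: 13/33 sites differ → p ≈ 0.393939, d = −0.75 ln(1 − 0.525252) = 0.558728 ≈ 0.559.
seq1–seq3: 13/33 sites differ → p ≈ 0.393939, d = −0.75 ln(1 − 0.525252) = 0.558728 ≈ 0.559.
seq2–seq3: 12/33 sites differ → p ≈ 0.363636, d = −0.75 ln(1 − 0.484848) = 0.497470 ≈ 0.497.

d(seq1,seq2) = 0.559, d(seq1,seq3) = 0.559, d(seq2,seq3) = 0.497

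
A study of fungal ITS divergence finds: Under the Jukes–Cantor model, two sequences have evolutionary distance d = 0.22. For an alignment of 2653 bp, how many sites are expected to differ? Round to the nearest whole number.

Invert JC69: p = (3/4)(1 − e^(−4d/3)) = 0.75 × (1 − e^(-0.293333)) = 0.75 × (1 − 0.745774) = 0.190670.
Expected differing sites = pL ≈ 0.190670 × 2653 = 505.84751 ≈ 506.

506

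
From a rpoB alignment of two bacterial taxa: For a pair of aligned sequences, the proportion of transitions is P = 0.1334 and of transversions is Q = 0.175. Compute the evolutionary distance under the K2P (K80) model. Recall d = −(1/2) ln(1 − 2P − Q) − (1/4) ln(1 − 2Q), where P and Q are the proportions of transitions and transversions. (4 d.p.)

Under the Kimura two-parameter model, d = −½ ln(1 − 2P − Q) − ¼ ln(1 − 2Q).
1 − 2P − Q = 0.5582, giving −½ ln(0.5582) = 0.291519.
1 − 2Q = 0.65, giving −¼ ln(0.65) = 0.107696.
d = 0.291519 + 0.107696 = 0.399215.

0.3992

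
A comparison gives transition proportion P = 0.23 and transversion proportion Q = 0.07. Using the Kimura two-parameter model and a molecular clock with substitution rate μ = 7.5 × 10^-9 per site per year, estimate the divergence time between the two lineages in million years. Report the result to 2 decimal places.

27.68

Under the Kimura two-parameter model, d = −½ ln(1 − 2P − Q) − ¼ ln(1 − 2Q).
1 − 2P − Q = 0.47, giving −½ ln(0.47) = 0.377511.
1 − 2Q = 0.86, giving −¼ ln(0.86) = 0.037706.
d = 0.377511 + 0.037706 = 0.415217.
Under a molecular clock d = 2μt, so t = d/(2μ) = 0.415217 / (2 × 7.5 × 10^-9) = 27.68 million years.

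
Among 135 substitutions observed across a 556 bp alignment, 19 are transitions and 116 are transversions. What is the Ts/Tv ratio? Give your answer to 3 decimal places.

R = 19/116 = 0.163793… ≈ 0.164 (to 3 d.p.).

0.164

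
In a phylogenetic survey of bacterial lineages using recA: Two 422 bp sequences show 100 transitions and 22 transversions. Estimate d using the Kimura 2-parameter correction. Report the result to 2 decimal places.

P = 100/422 ≈ 0.236967 and Q = 22/422 ≈ 0.052133.
Under the Kimura two-parameter model, d = −½ ln(1 − 2P − Q) − ¼ ln(1 − 2Q).
1 − 2P − Q = 0.473933, giving −½ ln(0.473933) = 0.373345.
1 − 2Q = 0.895734, giving −¼ ln(0.895734) = 0.027528.
d = 0.373345 + 0.027528 = 0.400873.

0.40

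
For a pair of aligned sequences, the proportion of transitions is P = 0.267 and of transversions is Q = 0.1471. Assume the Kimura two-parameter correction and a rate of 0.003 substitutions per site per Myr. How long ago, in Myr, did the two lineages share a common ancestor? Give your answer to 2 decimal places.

Under the Kimura two-parameter model, d = −½ ln(1 − 2P − Q) − ¼ ln(1 − 2Q).
1 − 2P − Q = 0.3189, giving −½ ln(0.3189) = 0.571439.
1 − 2Q = 0.7058, giving −¼ ln(0.7058) = 0.087106.
d = 0.571439 + 0.087106 = 0.658545.
Under a molecular clock d = 2μt, so t = d/(2μ) = 0.658545 / (2 × 0.003) = 109.76 Myr.

109.76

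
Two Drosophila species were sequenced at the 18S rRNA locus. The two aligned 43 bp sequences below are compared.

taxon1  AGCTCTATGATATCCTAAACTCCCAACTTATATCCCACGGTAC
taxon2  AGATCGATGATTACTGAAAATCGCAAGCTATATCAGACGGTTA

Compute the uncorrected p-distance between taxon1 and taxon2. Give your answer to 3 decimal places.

The sequences differ at 14 of 43 positions.
p = 14/43 = 0.325581… ≈ 0.326 (to 3 d.p.).

0.326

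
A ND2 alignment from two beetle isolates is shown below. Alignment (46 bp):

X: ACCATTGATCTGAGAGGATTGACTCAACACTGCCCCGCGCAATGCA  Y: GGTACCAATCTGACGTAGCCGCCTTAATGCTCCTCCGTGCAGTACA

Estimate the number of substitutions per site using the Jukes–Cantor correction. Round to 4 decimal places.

The sequences differ at 22 of 46 sites, so p = 22/46 ≈ 0.478261.
d = −(3/4) ln(1 − 4p/3) = −0.75 ln(1 − 0.637681) = −0.75 ln(0.362319)
  = −0.75 × (-1.015230) = 0.761423 substitutions/site.

0.7614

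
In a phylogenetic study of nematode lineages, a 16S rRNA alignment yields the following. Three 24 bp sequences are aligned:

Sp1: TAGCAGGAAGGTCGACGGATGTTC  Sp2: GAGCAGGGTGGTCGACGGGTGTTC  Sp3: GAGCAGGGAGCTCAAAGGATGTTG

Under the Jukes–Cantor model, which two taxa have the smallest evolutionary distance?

Sp1 and Sp2

Sp1–Sp2: 4/24 differ, p = 0.167, d = 0.188.
Sp1–Sp3: 6/24 differ, p = 0.250, d = 0.304.
Sp2–Sp3: 6/24 differ, p = 0.250, d = 0.304.
The smallest distance is between Sp1 and Sp2.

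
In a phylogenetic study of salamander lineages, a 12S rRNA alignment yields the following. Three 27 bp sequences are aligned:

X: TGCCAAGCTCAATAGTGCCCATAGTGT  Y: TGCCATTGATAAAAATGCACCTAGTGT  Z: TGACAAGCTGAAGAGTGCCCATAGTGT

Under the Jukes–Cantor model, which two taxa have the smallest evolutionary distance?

X–Y: 9/27 differ, p = 0.333, d = 0.441.
X–Z: 3/27 differ, p = 0.111, d = 0.120.
Y–Z: 10/27 differ, p = 0.370, d = 0.511.
The smallest distance is between X and Z.

X and Z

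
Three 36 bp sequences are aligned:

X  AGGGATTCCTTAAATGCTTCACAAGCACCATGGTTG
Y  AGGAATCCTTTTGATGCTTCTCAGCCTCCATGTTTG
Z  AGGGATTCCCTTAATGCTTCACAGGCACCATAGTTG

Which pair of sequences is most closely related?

X–Y: 10/36 differ, p = 0.278, d = 0.347.
X–Z: 4/36 differ, p = 0.111, d = 0.120.
Y–Z: 10/36 differ, p = 0.278, d = 0.347.
The smallest distance is between X and Z.

X and Z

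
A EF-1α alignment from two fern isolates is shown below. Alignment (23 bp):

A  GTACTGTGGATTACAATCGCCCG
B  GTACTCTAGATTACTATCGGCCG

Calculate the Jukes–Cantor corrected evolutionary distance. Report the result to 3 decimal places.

0.198

The sequences differ at 4 of 23 sites (6, 8, 15, 20), so p = 4/23 ≈ 0.173913.
d = −(3/4) ln(1 − 4p/3) = −0.75 ln(1 − 0.231884) = −0.75 ln(0.768116)
  = −0.75 × (-0.263815) = 0.197861 substitutions/site.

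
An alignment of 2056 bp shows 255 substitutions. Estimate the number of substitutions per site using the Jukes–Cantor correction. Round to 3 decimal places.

p = 255/2056 ≈ 0.124027.
d = −(3/4) ln(1 − 4p/3) = −0.75 ln(1 − 0.165369) = −0.75 ln(0.834631)
  = −0.75 × (-0.180766) = 0.135575 substitutions/site.

0.136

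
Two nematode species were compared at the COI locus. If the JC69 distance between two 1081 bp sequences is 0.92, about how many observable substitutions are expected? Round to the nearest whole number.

Invert JC69: p = (3/4)(1 − e^(−4d/3)) = 0.75 × (1 − e^(-1.226667)) = 0.75 × (1 − 0.293268) = 0.530049.
Expected differing sites = pL ≈ 0.530049 × 1081 = 572.982969 ≈ 573.

573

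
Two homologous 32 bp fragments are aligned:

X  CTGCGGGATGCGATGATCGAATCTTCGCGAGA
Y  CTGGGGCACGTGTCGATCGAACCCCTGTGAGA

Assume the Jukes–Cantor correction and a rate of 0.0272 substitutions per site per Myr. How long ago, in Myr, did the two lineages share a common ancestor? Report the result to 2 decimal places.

The sequences differ at 11 of 32 sites, so p = 11/32 = 0.34375.
d = −(3/4) ln(1 − 4p/3) = −0.75 ln(1 − 0.458333) = −0.75 ln(0.541667)
  = −0.75 × (-0.613104) = 0.459828 substitutions/site.
Under a molecular clock d = 2μt, so t = d/(2μ) = 0.459828 / (2 × 0.0272) = 8.45 Myr.

8.45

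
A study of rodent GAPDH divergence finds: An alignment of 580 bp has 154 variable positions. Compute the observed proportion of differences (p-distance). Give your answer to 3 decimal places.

p = 154/580 = 0.265517… ≈ 0.266 (to 3 d.p.).

0.266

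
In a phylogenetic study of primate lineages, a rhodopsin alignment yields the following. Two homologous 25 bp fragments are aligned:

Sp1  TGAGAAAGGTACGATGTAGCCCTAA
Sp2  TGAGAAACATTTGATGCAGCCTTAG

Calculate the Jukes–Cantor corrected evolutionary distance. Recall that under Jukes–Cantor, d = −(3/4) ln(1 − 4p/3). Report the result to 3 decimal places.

0.351

The sequences differ at 7 of 25 sites (8, 9, 11, 12, 17, 22, 25), so p = 7/25 = 0.28.
d = −(3/4) ln(1 − 4p/3) = −0.75 ln(1 − 0.373333) = −0.75 ln(0.626667)
  = −0.75 × (-0.467340) = 0.350505 substitutions/site.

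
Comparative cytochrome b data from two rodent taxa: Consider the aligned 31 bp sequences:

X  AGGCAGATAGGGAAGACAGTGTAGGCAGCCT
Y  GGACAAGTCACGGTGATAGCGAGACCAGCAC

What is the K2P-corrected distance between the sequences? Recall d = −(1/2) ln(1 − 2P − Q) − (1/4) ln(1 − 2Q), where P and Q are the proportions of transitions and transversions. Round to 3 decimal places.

Of 31 sites, 11 differences are transitions and 6 are transversions, so P = 11/31 ≈ 0.354839 and Q = 6/31 ≈ 0.193548.
Under the Kimura two-parameter model, d = −½ ln(1 − 2P − Q) − ¼ ln(1 − 2Q).
1 − 2P − Q = 0.096774, giving −½ ln(0.096774) = 1.167688.
1 − 2Q = 0.612904, giving −¼ ln(0.612904) = 0.122387.
d = 1.167688 + 0.122387 = 1.290075.

1.290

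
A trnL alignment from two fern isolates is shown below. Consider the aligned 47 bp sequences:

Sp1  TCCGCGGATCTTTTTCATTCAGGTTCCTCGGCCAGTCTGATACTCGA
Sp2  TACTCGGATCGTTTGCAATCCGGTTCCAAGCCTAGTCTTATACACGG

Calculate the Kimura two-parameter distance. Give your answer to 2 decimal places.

0.35

Of 47 sites, 2 differences are transitions and 11 are transversions, so P = 2/47 ≈ 0.042553 and Q = 11/47 ≈ 0.234043.
Under the Kimura two-parameter model, d = −½ ln(1 − 2P − Q) − ¼ ln(1 − 2Q).
1 − 2P − Q = 0.680851, giving −½ ln(0.680851) = 0.192206.
1 − 2Q = 0.531914, giving −¼ ln(0.531914) = 0.157818.
d = 0.192206 + 0.157818 = 0.350024.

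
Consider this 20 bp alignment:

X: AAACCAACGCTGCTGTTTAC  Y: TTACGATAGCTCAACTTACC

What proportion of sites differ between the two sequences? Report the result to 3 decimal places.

0.550

The sequences differ at 11 of 20 positions.
p = 11/20 = 0.550.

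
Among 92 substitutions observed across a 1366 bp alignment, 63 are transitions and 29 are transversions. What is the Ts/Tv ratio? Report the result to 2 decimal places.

2.17

R = 63/29 = 2.172413… ≈ 2.17 (to 2 d.p.).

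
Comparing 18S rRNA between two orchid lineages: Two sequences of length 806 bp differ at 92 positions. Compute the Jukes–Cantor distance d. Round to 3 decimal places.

p = 92/806 ≈ 0.114144.
d = −(3/4) ln(1 − 4p/3) = −0.75 ln(1 − 0.152192) = −0.75 ln(0.847808)
  = −0.75 × (-0.165101) = 0.123826 substitutions/site.

0.124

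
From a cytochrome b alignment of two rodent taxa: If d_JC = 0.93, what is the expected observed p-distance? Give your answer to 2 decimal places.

0.53

p = (3/4)(1 − e^(−4d/3)) = 0.75 × (1 − e^(-1.24)) = 0.75 × (1 − 0.289384) = 0.532962.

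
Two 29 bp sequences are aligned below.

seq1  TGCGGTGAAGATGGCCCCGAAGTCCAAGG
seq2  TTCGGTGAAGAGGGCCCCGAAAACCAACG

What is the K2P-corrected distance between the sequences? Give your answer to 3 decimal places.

Of 29 sites, 1 differences are transitions and 4 are transversions, so P = 1/29 ≈ 0.034483 and Q = 4/29 ≈ 0.137931.
Under the Kimura two-parameter model, d = −½ ln(1 − 2P − Q) − ¼ ln(1 − 2Q).
1 − 2P − Q = 0.793103, giving −½ ln(0.793103) = 0.115901.
1 − 2Q = 0.724138, giving −¼ ln(0.724138) = 0.080693.
d = 0.115901 + 0.080693 = 0.196594.

0.197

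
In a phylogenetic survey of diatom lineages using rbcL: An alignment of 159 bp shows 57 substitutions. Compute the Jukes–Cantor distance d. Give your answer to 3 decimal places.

p = 57/159 ≈ 0.358491.
d = −(3/4) ln(1 − 4p/3) = −0.75 ln(1 − 0.477988) = −0.75 ln(0.522012)
  = −0.75 × (-0.650065) = 0.487549 substitutions/site.

0.488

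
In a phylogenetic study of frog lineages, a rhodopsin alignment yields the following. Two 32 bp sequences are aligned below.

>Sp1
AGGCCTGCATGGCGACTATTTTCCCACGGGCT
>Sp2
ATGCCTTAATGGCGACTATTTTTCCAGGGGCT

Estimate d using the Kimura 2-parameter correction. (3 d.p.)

0.176

Of 32 sites, 1 differences are transitions and 4 are transversions, so P = 1/32 = 0.03125 and Q = 4/32 = 0.125.
Under the Kimura two-parameter model, d = −½ ln(1 − 2P − Q) − ¼ ln(1 − 2Q).
1 − 2P − Q = 0.8125, giving −½ ln(0.8125) = 0.103820.
1 − 2Q = 0.75, giving −¼ ln(0.75) = 0.071921.
d = 0.103820 + 0.071921 = 0.175741.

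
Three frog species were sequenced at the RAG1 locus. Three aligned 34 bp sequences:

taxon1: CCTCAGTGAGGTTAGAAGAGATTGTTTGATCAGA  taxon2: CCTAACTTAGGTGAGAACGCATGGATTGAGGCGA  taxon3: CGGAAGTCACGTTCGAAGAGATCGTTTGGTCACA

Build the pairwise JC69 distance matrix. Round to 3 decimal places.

taxon1–taxon2: 12/34 sites differ → p ≈ 0.352941, d = −0.75 ln(1 − 0.470588) = 0.476991 ≈ 0.477.
taxon1–taxon3: 9/34 sites differ → p ≈ 0.264706, d = −0.75 ln(1 − 0.352941) = 0.326488 ≈ 0.326.
taxon2–taxon3: 17/34 sites differ → p = 0.5, d = −0.75 ln(1 − 0.666667) = 0.823960 ≈ 0.824.

d(taxon1,taxon2) = 0.477, d(taxon1,taxon3) = 0.326, d(taxon2,taxon3) = 0.824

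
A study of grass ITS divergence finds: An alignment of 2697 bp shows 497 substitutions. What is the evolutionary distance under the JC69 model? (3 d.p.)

p = 497/2697 ≈ 0.184279.
d = −(3/4) ln(1 − 4p/3) = −0.75 ln(1 − 0.245705) = −0.75 ln(0.754295)
  = −0.75 × (-0.281972) = 0.211479 substitutions/site.

0.211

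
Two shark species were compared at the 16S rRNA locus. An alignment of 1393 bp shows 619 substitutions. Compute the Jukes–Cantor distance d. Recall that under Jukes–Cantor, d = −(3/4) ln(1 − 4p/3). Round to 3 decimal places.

p = 619/1393 ≈ 0.444365.
d = −(3/4) ln(1 − 4p/3) = −0.75 ln(1 − 0.592487) = −0.75 ln(0.407513)
  = −0.75 × (-0.897682) = 0.673262 substitutions/site.

0.673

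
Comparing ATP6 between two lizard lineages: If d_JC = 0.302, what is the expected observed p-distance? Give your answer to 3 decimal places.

0.249

p = (3/4)(1 − e^(−4d/3)) = 0.75 × (1 − e^(-0.402667)) = 0.75 × (1 − 0.668535) = 0.248599.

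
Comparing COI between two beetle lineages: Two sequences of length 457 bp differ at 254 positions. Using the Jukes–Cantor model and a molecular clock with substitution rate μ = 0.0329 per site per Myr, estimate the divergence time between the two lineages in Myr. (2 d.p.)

15.40

p = 254/457 ≈ 0.555799.
d = −(3/4) ln(1 − 4p/3) = −0.75 ln(1 − 0.741065) = −0.75 ln(0.258935)
  = −0.75 × (-1.351178) = 1.013384 substitutions/site.
Under a molecular clock d = 2μt, so t = d/(2μ) = 1.013384 / (2 × 0.0329) = 15.40 Myr.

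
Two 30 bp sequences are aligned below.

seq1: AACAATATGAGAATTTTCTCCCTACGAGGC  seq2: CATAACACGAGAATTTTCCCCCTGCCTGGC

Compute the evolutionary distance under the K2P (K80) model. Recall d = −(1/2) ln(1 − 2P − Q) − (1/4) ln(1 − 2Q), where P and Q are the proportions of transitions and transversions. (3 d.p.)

0.340

Of 30 sites, 5 differences are transitions and 3 are transversions, so P = 5/30 ≈ 0.166667 and Q = 3/30 = 0.1.
Under the Kimura two-parameter model, d = −½ ln(1 − 2P − Q) − ¼ ln(1 − 2Q).
1 − 2P − Q = 0.566666, giving −½ ln(0.566666) = 0.283993.
1 − 2Q = 0.8, giving −¼ ln(0.8) = 0.055786.
d = 0.283993 + 0.055786 = 0.339779.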